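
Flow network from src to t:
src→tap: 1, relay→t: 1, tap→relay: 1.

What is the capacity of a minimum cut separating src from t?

Max flow = 1 (via 1 augmenting path).
In the residual at optimum, the set reachable from src is {src}.
Cut edges: src→tap (cap 1). Sum = 1.

1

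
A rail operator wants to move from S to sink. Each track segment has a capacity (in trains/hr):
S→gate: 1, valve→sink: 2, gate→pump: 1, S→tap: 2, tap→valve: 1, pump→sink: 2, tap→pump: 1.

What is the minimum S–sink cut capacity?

Max flow = 3 (via 3 augmenting paths).
In the residual at optimum, the set reachable from S is {S}.
Cut edges: S→gate (cap 1), S→tap (cap 2). Sum = 3.

3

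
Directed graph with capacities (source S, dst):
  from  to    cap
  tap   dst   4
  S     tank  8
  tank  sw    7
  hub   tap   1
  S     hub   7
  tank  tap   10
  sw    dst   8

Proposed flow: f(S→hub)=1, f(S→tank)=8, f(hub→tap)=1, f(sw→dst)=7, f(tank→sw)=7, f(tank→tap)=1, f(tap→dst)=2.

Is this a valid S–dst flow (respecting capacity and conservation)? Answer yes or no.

Yes

Every edge has 0 ≤ f(e) ≤ cap(e).
At each intermediate node, inflow equals outflow.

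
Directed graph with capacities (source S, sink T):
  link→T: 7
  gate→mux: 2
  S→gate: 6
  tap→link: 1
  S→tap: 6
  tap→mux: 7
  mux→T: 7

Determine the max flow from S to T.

8

Augment S→gate→mux→T: bottleneck 2. Total 2.
Augment S→tap→mux→T: bottleneck 5. Total 7.
Augment S→tap→link→T: bottleneck 1. Total 8.
No augmenting path remains in the residual graph.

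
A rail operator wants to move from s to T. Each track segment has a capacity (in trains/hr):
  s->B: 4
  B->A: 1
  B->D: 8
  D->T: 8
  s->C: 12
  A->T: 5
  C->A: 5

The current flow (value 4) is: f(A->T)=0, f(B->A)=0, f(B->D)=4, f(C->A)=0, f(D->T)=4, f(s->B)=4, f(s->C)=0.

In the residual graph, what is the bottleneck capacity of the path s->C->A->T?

Residual capacities along the path: s->C: 12, C->A: 5, A->T: 5.
Minimum is 5.

5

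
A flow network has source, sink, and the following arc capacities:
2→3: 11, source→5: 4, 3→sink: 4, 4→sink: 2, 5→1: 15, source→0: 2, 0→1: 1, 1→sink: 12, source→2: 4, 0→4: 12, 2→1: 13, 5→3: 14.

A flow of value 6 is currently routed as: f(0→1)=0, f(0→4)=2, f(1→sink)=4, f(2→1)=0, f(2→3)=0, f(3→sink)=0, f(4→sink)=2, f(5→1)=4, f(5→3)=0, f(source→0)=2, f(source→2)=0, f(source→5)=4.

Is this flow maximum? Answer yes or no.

Residual path source→2→3→sink has bottleneck 4 > 0.
Pushing 4 along it raises the flow to 10, so the given flow is not maximum.

No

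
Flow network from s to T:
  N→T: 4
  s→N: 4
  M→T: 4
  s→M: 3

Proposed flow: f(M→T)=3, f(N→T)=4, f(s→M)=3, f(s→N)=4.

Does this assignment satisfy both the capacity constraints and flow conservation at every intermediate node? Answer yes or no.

Every edge has 0 ≤ f(e) ≤ cap(e).
At each intermediate node, inflow equals outflow.

Yes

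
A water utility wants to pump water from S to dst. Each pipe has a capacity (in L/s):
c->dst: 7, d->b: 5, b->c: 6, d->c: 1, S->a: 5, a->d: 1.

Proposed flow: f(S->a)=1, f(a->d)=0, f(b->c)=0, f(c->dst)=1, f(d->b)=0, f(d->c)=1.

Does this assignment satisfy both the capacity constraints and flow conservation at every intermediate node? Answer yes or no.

Conservation fails at a: inflow 1 ≠ outflow 0.

No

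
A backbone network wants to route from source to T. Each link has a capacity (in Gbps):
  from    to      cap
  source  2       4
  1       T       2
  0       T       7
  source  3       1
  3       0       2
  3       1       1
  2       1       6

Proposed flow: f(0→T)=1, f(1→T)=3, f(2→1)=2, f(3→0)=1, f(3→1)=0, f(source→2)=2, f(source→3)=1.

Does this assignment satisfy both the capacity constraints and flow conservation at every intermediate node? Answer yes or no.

No

Capacity violated on 1→T: flow 3 > capacity 2.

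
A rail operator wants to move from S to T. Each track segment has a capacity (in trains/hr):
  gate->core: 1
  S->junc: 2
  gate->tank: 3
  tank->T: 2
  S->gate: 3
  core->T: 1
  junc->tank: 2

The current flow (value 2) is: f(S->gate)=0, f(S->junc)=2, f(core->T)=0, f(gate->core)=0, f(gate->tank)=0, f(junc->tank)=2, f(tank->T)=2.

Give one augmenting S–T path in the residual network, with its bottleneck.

Residual along S->gate->core->T: S->gate: 3, gate->core: 1, core->T: 1.
Bottleneck = min = 1.

S->gate->core->T, bottleneck 1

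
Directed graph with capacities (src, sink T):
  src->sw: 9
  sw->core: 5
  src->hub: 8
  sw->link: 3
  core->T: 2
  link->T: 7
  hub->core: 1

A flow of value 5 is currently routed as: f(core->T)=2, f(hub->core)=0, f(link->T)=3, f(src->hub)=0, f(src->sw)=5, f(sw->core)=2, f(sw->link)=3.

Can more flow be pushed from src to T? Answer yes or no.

No

Residual reachable from src: {core, hub, src, sw}; T is not reachable.
Saturated cut: sw->link, core->T with total capacity 5 = current flow value. Flow is maximum.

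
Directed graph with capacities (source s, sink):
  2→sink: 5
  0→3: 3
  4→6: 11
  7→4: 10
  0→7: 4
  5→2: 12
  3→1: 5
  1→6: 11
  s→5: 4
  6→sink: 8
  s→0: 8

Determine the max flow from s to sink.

Augment s→5→2→sink: bottleneck 4. Total 4.
Augment s→0→3→1→6→sink: bottleneck 3. Total 7.
Augment s→0→7→4→6→sink: bottleneck 4. Total 11.
No augmenting path remains in the residual graph.

11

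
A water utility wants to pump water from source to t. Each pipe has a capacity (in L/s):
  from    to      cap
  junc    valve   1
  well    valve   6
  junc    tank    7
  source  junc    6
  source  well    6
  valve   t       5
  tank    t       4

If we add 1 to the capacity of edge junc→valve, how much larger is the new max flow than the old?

Original max flow = 9.
Edge junc→valve does not cross the min cut (source side {junc, source, tank, valve, well}), so extra capacity there cannot help.
New max flow = 9. Increase = 0.

0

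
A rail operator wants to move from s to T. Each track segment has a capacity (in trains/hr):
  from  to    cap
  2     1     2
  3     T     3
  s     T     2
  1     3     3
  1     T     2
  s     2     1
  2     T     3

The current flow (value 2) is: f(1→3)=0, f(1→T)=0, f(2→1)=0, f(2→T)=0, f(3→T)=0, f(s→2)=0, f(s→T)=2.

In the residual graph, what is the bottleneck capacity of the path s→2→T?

1

Residual capacities along the path: s→2: 1, 2→T: 3.
Minimum is 1.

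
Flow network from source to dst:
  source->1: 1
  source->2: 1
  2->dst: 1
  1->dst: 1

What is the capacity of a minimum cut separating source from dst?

Max flow = 2 (via 2 augmenting paths).
In the residual at optimum, the set reachable from source is {source}.
Cut edges: source->1 (cap 1), source->2 (cap 1). Sum = 2.

2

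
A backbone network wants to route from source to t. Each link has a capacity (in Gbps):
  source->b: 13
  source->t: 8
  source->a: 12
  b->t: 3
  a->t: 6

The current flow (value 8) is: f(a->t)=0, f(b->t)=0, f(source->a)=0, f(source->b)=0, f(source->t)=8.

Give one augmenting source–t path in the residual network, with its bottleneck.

Residual along source->a->t: source->a: 12, a->t: 6.
Bottleneck = min = 6.

source->a->t, bottleneck 6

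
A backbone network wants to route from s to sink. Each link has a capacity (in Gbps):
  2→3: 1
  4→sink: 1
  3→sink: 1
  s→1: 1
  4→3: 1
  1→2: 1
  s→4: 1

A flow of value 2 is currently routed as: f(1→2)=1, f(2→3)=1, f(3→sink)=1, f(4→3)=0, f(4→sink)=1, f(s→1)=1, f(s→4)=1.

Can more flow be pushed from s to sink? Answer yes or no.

Residual reachable from s: {s}; sink is not reachable.
Saturated cut: s→1, s→4 with total capacity 2 = current flow value. Flow is maximum.

No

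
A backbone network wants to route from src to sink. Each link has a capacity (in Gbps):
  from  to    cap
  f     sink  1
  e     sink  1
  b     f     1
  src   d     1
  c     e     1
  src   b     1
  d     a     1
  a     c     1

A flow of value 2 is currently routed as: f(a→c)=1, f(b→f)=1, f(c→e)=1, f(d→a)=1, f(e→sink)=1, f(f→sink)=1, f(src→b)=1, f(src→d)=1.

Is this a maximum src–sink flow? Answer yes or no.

Residual reachable from src: {src}; sink is not reachable.
Saturated cut: src→d, src→b with total capacity 2 = current flow value. Flow is maximum.

Yes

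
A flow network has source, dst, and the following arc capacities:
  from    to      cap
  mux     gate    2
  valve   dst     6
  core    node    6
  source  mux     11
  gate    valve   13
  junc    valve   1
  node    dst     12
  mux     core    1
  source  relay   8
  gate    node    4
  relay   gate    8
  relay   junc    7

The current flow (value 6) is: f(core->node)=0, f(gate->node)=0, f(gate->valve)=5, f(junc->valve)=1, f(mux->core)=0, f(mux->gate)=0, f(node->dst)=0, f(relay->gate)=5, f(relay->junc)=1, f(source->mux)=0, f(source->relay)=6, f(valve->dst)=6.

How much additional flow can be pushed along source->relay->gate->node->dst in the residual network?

Residual capacities along the path: source->relay: 2, relay->gate: 3, gate->node: 4, node->dst: 12.
Minimum is 2.

2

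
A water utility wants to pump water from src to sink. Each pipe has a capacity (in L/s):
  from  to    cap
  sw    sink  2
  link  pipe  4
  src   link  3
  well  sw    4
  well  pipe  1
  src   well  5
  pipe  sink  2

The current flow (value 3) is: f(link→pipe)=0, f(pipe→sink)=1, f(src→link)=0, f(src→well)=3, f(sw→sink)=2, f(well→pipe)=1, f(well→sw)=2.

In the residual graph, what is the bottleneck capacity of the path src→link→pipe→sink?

1

Residual capacities along the path: src→link: 3, link→pipe: 4, pipe→sink: 1.
Minimum is 1.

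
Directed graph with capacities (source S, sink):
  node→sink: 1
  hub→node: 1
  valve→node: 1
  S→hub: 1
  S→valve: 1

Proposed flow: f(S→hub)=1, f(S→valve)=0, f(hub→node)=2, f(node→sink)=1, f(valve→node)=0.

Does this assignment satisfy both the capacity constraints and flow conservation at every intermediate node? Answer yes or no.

No

Capacity violated on hub→node: flow 2 > capacity 1.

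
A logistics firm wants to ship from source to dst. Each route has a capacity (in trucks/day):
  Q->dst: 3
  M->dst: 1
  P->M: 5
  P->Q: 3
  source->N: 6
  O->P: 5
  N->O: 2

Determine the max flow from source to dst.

2

Augment source->N->O->P->M->dst: bottleneck 1. Total 1.
Augment source->N->O->P->Q->dst: bottleneck 1. Total 2.
No augmenting path remains in the residual graph.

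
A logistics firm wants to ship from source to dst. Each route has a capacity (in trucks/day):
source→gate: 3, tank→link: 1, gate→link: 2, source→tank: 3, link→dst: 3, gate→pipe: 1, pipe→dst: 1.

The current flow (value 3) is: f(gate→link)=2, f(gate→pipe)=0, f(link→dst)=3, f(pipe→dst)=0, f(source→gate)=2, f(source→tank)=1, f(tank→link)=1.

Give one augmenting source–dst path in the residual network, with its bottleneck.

Residual along source→gate→pipe→dst: source→gate: 1, gate→pipe: 1, pipe→dst: 1.
Bottleneck = min = 1.

source→gate→pipe→dst, bottleneck 1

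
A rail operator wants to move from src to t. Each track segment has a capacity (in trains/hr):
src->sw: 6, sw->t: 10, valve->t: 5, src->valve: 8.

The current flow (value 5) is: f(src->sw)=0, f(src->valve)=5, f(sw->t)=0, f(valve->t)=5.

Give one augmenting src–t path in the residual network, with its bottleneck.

src->sw->t, bottleneck 6

Residual along src->sw->t: src->sw: 6, sw->t: 10.
Bottleneck = min = 6.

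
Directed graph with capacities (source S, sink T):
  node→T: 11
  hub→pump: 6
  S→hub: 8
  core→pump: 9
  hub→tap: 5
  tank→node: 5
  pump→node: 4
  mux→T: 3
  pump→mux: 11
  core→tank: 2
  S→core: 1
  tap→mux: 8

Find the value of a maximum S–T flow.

8

Augment S→hub→tap→mux→T: bottleneck 3. Total 3.
Augment S→hub→pump→node→T: bottleneck 4. Total 7.
Augment S→core→tank→node→T: bottleneck 1. Total 8.
No augmenting path remains in the residual graph.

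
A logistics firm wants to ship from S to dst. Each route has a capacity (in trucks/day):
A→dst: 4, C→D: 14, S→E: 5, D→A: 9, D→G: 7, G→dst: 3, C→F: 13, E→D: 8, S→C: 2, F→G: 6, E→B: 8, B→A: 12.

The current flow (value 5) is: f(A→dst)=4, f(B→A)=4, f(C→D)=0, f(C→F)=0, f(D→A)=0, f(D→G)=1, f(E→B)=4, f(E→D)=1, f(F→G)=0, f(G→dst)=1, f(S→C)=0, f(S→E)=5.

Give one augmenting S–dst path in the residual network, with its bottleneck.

Residual along S→C→D→G→dst: S→C: 2, C→D: 14, D→G: 6, G→dst: 2.
Bottleneck = min = 2.

S→C→D→G→dst, bottleneck 2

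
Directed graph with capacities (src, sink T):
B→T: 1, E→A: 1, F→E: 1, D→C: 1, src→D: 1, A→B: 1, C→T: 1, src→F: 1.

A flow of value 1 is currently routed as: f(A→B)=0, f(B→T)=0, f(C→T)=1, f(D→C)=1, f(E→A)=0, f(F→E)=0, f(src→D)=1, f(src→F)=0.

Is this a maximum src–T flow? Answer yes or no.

Residual path src→F→E→A→B→T has bottleneck 1 > 0.
Pushing 1 along it raises the flow to 2, so the given flow is not maximum.

No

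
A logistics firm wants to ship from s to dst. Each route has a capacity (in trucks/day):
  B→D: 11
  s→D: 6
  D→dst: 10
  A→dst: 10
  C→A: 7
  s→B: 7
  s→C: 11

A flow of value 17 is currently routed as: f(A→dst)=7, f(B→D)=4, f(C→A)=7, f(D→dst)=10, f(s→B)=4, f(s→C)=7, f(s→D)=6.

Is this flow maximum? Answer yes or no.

Yes

Residual reachable from s: {B, C, D, s}; dst is not reachable.
Saturated cut: C→A, D→dst with total capacity 17 = current flow value. Flow is maximum.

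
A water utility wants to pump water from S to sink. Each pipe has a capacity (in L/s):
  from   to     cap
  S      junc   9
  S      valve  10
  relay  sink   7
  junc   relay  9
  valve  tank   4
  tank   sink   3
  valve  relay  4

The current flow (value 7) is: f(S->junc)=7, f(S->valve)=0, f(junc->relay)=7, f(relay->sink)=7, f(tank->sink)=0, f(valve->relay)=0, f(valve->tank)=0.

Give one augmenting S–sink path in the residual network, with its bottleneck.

Residual along S->valve->tank->sink: S->valve: 10, valve->tank: 4, tank->sink: 3.
Bottleneck = min = 3.

S->valve->tank->sink, bottleneck 3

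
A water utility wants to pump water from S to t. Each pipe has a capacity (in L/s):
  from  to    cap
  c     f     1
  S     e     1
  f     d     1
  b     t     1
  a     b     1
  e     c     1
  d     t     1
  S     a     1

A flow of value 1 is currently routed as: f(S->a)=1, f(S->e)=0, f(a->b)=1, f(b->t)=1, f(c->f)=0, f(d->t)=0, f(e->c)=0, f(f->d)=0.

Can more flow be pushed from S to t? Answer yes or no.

Residual path S->e->c->f->d->t has bottleneck 1 > 0.
Pushing 1 along it raises the flow to 2, so the given flow is not maximum.

Yes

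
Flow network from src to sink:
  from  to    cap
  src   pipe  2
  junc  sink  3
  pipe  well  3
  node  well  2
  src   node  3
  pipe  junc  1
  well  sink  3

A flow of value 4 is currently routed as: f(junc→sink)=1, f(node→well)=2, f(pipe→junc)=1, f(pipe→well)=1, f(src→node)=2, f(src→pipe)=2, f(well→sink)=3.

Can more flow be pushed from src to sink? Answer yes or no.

Residual reachable from src: {node, src}; sink is not reachable.
Saturated cut: src→pipe, node→well with total capacity 4 = current flow value. Flow is maximum.

No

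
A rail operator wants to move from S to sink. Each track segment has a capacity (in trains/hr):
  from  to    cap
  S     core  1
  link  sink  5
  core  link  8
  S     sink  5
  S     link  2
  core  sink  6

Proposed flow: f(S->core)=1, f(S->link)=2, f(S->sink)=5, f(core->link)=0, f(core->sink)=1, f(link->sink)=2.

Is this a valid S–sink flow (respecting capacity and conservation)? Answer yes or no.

Every edge has 0 ≤ f(e) ≤ cap(e).
At each intermediate node, inflow equals outflow.

Yes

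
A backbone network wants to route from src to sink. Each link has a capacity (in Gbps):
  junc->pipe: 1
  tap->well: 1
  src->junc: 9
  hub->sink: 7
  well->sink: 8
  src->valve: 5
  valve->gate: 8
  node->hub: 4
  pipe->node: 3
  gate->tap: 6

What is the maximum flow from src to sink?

2

Augment src->junc->pipe->node->hub->sink: bottleneck 1. Total 1.
Augment src->valve->gate->tap->well->sink: bottleneck 1. Total 2.
No augmenting path remains in the residual graph.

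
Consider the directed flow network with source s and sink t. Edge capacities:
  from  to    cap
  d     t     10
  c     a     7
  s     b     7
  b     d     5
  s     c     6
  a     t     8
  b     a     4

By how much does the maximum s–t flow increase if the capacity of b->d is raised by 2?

Original max flow = 13.
Edge b->d does not cross the min cut (source side {s}), so extra capacity there cannot help.
New max flow = 13. Increase = 0.

0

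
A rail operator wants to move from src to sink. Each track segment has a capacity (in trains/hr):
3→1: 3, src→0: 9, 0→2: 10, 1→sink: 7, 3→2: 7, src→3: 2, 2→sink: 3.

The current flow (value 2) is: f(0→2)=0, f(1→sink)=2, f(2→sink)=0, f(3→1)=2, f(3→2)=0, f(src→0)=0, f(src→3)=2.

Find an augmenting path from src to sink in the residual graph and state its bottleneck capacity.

Residual along src→0→2→sink: src→0: 9, 0→2: 10, 2→sink: 3.
Bottleneck = min = 3.

src→0→2→sink, bottleneck 3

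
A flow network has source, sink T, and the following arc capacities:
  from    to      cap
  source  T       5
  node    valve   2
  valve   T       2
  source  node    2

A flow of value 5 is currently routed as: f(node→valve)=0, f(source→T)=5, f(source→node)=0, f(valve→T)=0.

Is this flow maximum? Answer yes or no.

Residual path source→node→valve→T has bottleneck 2 > 0.
Pushing 2 along it raises the flow to 7, so the given flow is not maximum.

No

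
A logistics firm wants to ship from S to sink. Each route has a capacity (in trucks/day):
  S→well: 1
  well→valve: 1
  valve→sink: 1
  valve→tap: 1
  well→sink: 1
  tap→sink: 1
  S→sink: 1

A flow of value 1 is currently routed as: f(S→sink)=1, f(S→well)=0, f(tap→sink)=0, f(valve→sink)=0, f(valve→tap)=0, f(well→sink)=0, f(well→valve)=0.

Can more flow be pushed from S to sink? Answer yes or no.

Residual path S→well→sink has bottleneck 1 > 0.
Pushing 1 along it raises the flow to 2, so the given flow is not maximum.

Yes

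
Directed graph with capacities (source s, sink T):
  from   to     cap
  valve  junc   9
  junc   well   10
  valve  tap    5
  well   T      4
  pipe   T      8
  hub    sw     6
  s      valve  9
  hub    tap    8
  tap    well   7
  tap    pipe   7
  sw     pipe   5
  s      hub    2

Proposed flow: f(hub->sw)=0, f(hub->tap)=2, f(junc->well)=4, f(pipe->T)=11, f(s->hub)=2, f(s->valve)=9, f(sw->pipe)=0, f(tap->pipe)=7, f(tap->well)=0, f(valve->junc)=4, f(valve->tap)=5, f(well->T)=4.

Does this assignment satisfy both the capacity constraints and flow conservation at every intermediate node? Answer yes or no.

Capacity violated on pipe->T: flow 11 > capacity 8.

No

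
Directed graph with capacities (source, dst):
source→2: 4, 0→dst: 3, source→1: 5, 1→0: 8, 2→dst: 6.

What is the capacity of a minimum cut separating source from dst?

Max flow = 7 (via 2 augmenting paths).
In the residual at optimum, the set reachable from source is {0, 1, source}.
Cut edges: source→2 (cap 4), 0→dst (cap 3). Sum = 7.

7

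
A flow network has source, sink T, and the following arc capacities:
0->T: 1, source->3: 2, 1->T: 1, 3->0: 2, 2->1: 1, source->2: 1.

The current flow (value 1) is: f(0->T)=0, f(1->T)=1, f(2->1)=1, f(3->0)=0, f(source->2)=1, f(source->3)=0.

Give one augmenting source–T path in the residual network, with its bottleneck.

Residual along source->3->0->T: source->3: 2, 3->0: 2, 0->T: 1.
Bottleneck = min = 1.

source->3->0->T, bottleneck 1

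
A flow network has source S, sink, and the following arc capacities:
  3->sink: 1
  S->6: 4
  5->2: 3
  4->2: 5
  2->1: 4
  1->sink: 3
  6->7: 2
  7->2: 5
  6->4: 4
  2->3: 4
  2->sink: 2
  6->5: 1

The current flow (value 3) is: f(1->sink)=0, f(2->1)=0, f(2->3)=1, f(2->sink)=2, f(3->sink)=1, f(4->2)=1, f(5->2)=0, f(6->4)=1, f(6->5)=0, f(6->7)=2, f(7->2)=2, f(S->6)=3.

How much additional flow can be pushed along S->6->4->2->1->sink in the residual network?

Residual capacities along the path: S->6: 1, 6->4: 3, 4->2: 4, 2->1: 4, 1->sink: 3.
Minimum is 1.

1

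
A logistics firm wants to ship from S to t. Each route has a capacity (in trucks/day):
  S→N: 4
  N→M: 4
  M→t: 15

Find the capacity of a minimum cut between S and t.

Max flow = 4 (via 1 augmenting path).
In the residual at optimum, the set reachable from S is {S}.
Cut edges: S→N (cap 4). Sum = 4.

4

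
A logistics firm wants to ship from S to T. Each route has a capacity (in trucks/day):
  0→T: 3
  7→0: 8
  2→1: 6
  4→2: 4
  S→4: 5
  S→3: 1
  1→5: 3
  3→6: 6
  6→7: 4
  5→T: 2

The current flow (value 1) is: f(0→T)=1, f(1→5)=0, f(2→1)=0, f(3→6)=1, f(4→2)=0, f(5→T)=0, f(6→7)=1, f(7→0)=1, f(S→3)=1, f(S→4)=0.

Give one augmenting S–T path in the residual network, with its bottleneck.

Residual along S→4→2→1→5→T: S→4: 5, 4→2: 4, 2→1: 6, 1→5: 3, 5→T: 2.
Bottleneck = min = 2.

S→4→2→1→5→T, bottleneck 2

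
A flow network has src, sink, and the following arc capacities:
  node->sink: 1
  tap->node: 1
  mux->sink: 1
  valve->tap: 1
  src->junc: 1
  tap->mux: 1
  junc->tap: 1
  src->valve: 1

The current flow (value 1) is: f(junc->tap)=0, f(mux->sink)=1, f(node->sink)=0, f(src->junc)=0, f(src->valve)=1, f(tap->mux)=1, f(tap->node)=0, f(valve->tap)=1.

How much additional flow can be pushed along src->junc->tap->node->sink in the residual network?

1

Residual capacities along the path: src->junc: 1, junc->tap: 1, tap->node: 1, node->sink: 1.
Minimum is 1.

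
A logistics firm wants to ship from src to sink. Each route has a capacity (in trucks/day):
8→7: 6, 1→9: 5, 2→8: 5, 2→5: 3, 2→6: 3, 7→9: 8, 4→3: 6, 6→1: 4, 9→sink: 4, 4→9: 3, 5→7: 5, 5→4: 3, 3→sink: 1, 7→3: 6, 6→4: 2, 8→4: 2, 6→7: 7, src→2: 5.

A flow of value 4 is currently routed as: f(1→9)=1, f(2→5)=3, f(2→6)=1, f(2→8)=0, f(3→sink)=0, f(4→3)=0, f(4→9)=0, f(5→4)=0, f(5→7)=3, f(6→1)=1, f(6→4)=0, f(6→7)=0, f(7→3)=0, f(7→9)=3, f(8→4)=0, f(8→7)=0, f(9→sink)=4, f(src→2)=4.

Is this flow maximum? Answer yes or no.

No

Residual path src→2→6→4→3→sink has bottleneck 1 > 0.
Pushing 1 along it raises the flow to 5, so the given flow is not maximum.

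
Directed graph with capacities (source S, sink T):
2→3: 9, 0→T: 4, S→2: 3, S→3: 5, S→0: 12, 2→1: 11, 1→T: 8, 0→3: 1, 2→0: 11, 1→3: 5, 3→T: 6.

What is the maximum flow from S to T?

Augment S→0→T: bottleneck 4. Total 4.
Augment S→3→T: bottleneck 5. Total 9.
Augment S→2→1→T: bottleneck 3. Total 12.
Augment S→0→3→T: bottleneck 1. Total 13.
No augmenting path remains in the residual graph.

13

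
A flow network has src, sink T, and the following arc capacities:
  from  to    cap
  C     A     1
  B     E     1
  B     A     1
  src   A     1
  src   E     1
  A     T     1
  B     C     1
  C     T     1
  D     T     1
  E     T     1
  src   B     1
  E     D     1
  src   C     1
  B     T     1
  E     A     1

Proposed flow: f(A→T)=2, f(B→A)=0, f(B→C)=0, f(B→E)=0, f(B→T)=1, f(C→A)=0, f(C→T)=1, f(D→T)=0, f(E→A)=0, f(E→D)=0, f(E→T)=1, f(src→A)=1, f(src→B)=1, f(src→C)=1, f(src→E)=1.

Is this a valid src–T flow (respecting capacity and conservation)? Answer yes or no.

Capacity violated on A→T: flow 2 > capacity 1.

No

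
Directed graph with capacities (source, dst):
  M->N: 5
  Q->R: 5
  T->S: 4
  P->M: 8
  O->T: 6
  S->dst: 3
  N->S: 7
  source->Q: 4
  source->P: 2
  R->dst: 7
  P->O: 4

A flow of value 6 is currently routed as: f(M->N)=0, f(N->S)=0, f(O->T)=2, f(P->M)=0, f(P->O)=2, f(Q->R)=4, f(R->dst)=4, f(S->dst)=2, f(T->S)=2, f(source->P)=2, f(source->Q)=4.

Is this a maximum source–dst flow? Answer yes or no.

Yes

Residual reachable from source: {source}; dst is not reachable.
Saturated cut: source->P, source->Q with total capacity 6 = current flow value. Flow is maximum.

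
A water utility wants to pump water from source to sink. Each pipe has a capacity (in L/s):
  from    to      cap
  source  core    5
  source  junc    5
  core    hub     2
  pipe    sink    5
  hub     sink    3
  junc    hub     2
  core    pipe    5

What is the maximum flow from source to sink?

Augment source→junc→hub→sink: bottleneck 2. Total 2.
Augment source→core→hub→sink: bottleneck 1. Total 3.
Augment source→core→pipe→sink: bottleneck 4. Total 7.
No augmenting path remains in the residual graph.

7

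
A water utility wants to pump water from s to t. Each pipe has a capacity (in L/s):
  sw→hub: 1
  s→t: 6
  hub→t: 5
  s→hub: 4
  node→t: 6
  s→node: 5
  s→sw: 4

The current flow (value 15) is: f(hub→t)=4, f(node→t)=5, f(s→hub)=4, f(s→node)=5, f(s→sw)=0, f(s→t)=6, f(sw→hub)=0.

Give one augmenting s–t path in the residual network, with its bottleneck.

Residual along s→sw→hub→t: s→sw: 4, sw→hub: 1, hub→t: 1.
Bottleneck = min = 1.

s→sw→hub→t, bottleneck 1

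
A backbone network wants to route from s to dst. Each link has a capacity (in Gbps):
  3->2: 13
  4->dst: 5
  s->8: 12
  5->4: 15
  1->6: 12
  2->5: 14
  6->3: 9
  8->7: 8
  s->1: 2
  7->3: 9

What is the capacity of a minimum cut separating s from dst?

5

Max flow = 5 (via 2 augmenting paths).
In the residual at optimum, the set reachable from s is {1, 2, 3, 4, 5, 6, 7, 8, s}.
Cut edges: 4->dst (cap 5). Sum = 5.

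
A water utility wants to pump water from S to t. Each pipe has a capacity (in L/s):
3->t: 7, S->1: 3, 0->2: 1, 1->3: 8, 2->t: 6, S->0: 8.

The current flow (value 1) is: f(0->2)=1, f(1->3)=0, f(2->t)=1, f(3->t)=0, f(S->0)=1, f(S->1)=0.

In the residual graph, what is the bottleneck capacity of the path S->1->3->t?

3

Residual capacities along the path: S->1: 3, 1->3: 8, 3->t: 7.
Minimum is 3.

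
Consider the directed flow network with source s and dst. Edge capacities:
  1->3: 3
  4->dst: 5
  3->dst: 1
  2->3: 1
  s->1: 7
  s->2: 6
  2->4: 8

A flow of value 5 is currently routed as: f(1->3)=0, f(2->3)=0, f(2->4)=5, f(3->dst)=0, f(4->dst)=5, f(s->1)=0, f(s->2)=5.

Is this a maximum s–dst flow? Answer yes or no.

No

Residual path s->2->3->dst has bottleneck 1 > 0.
Pushing 1 along it raises the flow to 6, so the given flow is not maximum.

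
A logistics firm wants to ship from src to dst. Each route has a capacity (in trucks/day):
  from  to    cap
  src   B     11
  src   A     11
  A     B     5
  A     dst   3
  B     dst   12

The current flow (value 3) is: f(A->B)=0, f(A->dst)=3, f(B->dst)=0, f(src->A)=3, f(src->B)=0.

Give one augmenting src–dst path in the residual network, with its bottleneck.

src->B->dst, bottleneck 11

Residual along src->B->dst: src->B: 11, B->dst: 12.
Bottleneck = min = 11.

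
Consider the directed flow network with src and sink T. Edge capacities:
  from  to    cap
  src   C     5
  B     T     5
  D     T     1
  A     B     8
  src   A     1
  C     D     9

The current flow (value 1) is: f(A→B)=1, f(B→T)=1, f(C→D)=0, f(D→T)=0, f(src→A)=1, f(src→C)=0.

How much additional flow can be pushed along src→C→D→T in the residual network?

Residual capacities along the path: src→C: 5, C→D: 9, D→T: 1.
Minimum is 1.

1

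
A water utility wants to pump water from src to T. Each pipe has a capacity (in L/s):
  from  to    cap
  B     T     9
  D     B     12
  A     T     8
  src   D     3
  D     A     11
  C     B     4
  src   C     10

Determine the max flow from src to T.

Augment src->D->A->T: bottleneck 3. Total 3.
Augment src->C->B->T: bottleneck 4. Total 7.
No augmenting path remains in the residual graph.

7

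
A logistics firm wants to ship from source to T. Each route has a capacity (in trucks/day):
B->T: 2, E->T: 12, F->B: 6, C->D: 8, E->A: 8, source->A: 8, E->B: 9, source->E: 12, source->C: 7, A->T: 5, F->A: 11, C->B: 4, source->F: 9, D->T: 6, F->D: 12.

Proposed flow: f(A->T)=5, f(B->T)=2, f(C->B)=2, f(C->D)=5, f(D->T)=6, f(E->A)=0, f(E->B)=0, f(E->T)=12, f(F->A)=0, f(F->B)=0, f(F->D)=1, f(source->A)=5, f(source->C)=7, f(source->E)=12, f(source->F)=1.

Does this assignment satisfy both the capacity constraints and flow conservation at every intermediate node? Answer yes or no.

Yes

Every edge has 0 ≤ f(e) ≤ cap(e).
At each intermediate node, inflow equals outflow.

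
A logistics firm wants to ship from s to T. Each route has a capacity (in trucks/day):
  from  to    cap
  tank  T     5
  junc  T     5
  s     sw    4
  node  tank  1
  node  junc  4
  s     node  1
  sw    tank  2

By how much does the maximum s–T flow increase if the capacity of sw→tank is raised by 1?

1

Original max flow = 3.
After raising cap(sw→tank), augmenting paths through that edge carry 1 more unit.
New max flow = 4. Increase = 1.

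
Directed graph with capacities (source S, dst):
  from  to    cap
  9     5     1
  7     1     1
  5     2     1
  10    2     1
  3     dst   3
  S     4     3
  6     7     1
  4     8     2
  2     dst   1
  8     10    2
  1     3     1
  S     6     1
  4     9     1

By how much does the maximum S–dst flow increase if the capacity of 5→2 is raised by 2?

Original max flow = 2.
Edge 5→2 does not cross the min cut (source side {10, 2, 4, 5, 8, 9, S}), so extra capacity there cannot help.
New max flow = 2. Increase = 0.

0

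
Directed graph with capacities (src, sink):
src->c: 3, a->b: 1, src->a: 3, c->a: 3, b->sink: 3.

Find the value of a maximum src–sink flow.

Augment src->a->b->sink: bottleneck 1. Total 1.
No augmenting path remains in the residual graph.

1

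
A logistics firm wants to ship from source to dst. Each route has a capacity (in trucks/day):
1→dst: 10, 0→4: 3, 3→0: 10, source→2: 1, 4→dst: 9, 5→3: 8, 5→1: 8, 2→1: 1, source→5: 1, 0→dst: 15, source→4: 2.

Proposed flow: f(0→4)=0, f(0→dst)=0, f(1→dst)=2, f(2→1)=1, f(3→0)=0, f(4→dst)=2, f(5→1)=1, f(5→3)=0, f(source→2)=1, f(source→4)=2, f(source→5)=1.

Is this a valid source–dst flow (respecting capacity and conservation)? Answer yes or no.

Every edge has 0 ≤ f(e) ≤ cap(e).
At each intermediate node, inflow equals outflow.

Yes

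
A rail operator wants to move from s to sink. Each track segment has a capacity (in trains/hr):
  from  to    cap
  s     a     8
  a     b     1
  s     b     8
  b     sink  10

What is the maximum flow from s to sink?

Augment s→b→sink: bottleneck 8. Total 8.
Augment s→a→b→sink: bottleneck 1. Total 9.
No augmenting path remains in the residual graph.

9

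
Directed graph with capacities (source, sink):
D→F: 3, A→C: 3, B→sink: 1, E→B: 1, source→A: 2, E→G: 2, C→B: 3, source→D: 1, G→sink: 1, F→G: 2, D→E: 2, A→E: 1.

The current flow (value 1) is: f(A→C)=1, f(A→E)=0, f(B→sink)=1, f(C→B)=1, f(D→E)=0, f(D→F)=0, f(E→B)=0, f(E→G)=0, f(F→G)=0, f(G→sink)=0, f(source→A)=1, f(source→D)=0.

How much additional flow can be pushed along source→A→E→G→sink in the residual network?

Residual capacities along the path: source→A: 1, A→E: 1, E→G: 2, G→sink: 1.
Minimum is 1.

1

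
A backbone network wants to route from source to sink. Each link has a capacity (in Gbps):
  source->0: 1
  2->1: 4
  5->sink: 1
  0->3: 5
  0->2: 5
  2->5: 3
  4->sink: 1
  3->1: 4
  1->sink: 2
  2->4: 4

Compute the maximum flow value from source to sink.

Augment source->0->2->4->sink: bottleneck 1. Total 1.
No augmenting path remains in the residual graph.

1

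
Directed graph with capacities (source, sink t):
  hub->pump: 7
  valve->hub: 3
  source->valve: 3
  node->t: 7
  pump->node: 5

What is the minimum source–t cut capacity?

Max flow = 3 (via 1 augmenting path).
In the residual at optimum, the set reachable from source is {source}.
Cut edges: source->valve (cap 3). Sum = 3.

3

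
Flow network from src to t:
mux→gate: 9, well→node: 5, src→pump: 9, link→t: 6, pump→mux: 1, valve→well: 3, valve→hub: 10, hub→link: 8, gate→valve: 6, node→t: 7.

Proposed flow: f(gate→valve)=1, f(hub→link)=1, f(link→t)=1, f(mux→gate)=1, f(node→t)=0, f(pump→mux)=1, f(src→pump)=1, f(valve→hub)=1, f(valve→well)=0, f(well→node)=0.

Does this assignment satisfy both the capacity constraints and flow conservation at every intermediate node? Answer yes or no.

Yes

Every edge has 0 ≤ f(e) ≤ cap(e).
At each intermediate node, inflow equals outflow.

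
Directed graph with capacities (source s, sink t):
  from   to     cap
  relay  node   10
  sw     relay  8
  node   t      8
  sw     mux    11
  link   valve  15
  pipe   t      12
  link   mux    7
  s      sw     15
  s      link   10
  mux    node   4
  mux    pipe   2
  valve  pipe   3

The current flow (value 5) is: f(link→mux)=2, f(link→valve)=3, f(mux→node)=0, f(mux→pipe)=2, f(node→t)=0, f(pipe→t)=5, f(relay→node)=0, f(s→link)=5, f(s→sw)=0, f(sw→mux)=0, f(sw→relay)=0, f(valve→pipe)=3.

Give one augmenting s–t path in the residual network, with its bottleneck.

s→link→mux→node→t, bottleneck 4

Residual along s→link→mux→node→t: s→link: 5, link→mux: 5, mux→node: 4, node→t: 8.
Bottleneck = min = 4.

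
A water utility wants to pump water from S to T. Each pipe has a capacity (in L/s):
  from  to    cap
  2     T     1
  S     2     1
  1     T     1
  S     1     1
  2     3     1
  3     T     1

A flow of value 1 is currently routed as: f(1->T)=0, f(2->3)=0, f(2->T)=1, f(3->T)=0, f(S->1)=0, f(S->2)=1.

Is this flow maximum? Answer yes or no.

No

Residual path S->1->T has bottleneck 1 > 0.
Pushing 1 along it raises the flow to 2, so the given flow is not maximum.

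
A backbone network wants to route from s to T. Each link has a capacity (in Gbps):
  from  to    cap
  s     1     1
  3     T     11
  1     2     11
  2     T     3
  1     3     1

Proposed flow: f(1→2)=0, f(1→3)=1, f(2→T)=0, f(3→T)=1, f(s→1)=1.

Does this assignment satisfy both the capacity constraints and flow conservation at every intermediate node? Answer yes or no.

Yes

Every edge has 0 ≤ f(e) ≤ cap(e).
At each intermediate node, inflow equals outflow.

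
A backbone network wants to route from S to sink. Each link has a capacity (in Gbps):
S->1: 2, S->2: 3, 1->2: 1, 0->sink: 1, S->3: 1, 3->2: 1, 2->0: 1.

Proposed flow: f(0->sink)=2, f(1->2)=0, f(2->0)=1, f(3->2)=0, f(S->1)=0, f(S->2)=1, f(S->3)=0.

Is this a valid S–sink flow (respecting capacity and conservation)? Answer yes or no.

No

Capacity violated on 0->sink: flow 2 > capacity 1.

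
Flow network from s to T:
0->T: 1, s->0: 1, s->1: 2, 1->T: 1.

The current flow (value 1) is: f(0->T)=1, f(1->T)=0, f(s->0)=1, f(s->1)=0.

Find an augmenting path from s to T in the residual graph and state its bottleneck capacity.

s->1->T, bottleneck 1

Residual along s->1->T: s->1: 2, 1->T: 1.
Bottleneck = min = 1.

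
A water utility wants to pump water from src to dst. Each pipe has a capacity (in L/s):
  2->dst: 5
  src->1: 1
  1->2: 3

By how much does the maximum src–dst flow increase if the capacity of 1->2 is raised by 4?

0

Original max flow = 1.
Edge 1->2 does not cross the min cut (source side {src}), so extra capacity there cannot help.
New max flow = 1. Increase = 0.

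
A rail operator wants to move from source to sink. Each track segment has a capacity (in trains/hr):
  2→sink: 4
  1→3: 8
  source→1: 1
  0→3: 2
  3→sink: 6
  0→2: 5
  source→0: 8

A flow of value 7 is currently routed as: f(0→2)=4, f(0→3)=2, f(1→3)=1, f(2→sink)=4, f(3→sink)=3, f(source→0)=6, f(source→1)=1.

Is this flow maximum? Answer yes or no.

Yes

Residual reachable from source: {0, 2, source}; sink is not reachable.
Saturated cut: source→1, 0→3, 2→sink with total capacity 7 = current flow value. Flow is maximum.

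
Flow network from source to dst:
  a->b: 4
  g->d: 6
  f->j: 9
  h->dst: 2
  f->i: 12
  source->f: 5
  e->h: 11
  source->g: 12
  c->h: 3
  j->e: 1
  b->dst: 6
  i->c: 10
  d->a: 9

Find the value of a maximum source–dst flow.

6

Augment source->f->j->e->h->dst: bottleneck 1. Total 1.
Augment source->f->i->c->h->dst: bottleneck 1. Total 2.
Augment source->g->d->a->b->dst: bottleneck 4. Total 6.
No augmenting path remains in the residual graph.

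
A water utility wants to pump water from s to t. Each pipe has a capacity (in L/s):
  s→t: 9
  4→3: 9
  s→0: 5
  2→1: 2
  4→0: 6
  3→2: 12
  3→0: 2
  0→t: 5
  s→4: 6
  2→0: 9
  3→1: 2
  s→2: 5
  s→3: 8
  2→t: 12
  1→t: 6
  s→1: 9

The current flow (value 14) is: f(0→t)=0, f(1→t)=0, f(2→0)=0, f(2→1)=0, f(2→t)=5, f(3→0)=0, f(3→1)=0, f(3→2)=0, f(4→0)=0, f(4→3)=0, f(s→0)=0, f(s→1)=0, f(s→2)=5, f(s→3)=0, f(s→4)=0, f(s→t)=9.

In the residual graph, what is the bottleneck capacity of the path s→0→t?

5

Residual capacities along the path: s→0: 5, 0→t: 5.
Minimum is 5.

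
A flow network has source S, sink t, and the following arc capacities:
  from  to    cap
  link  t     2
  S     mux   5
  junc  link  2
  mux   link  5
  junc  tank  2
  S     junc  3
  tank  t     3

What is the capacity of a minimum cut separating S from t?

Max flow = 4 (via 2 augmenting paths).
In the residual at optimum, the set reachable from S is {S, junc, link, mux}.
Cut edges: junc→tank (cap 2), link→t (cap 2). Sum = 4.

4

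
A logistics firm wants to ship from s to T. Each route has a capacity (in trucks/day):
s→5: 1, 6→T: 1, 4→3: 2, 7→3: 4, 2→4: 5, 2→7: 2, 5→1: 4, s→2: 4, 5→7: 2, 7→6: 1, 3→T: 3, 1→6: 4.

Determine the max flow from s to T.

Augment s→5→1→6→T: bottleneck 1. Total 1.
Augment s→2→7→3→T: bottleneck 2. Total 3.
Augment s→2→4→3→T: bottleneck 1. Total 4.
No augmenting path remains in the residual graph.

4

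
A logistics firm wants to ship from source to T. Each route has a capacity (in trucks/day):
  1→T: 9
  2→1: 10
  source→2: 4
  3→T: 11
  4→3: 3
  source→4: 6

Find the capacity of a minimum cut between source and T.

7

Max flow = 7 (via 2 augmenting paths).
In the residual at optimum, the set reachable from source is {4, source}.
Cut edges: 4→3 (cap 3), source→2 (cap 4). Sum = 7.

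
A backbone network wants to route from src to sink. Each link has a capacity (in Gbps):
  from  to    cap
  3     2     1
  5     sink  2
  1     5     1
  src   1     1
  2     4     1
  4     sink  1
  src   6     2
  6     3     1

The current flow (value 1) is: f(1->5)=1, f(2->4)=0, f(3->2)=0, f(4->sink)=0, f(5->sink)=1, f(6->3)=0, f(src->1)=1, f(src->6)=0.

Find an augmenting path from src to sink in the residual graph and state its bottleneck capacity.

Residual along src->6->3->2->4->sink: src->6: 2, 6->3: 1, 3->2: 1, 2->4: 1, 4->sink: 1.
Bottleneck = min = 1.

src->6->3->2->4->sink, bottleneck 1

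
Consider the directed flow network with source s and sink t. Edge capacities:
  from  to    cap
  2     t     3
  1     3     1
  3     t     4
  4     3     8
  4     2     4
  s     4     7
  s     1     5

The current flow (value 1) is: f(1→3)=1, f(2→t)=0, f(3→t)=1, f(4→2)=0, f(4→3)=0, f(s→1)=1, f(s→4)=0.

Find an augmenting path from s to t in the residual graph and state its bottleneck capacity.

s→4→3→t, bottleneck 3

Residual along s→4→3→t: s→4: 7, 4→3: 8, 3→t: 3.
Bottleneck = min = 3.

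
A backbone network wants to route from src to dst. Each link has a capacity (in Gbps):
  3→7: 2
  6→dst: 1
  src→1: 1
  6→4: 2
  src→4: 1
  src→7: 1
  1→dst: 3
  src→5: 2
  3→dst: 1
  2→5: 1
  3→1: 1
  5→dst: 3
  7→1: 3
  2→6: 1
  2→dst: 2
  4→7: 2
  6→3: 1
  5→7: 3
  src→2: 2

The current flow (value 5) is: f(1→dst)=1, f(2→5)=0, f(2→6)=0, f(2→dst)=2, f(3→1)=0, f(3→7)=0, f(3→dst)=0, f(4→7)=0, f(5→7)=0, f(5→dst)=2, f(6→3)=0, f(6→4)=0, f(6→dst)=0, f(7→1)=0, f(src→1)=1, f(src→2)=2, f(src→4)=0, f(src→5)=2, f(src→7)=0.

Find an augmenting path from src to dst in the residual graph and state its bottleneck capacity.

src→7→1→dst, bottleneck 1

Residual along src→7→1→dst: src→7: 1, 7→1: 3, 1→dst: 2.
Bottleneck = min = 1.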